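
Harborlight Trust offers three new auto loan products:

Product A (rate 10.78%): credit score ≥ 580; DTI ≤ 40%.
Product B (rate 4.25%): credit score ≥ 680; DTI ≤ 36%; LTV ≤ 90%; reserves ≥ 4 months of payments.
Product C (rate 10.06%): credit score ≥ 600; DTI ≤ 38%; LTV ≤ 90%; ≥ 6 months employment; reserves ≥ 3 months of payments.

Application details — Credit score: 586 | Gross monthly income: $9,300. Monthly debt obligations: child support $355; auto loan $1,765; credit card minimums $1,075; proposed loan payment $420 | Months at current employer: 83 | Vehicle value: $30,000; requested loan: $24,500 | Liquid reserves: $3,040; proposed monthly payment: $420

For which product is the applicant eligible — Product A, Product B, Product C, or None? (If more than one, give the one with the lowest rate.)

Product A

Total debts = (355 + 1,765 + 1,075 + 420) = 3,615; DTI = 3,615/9,300 = 38.9%.
LTV = 24,500/30,000 = 81.7%.
Reserves = 3,040/420 = 7.2 months.
Product A: score 586 ≥ 580; DTI 38.9% ≤ 40% → qualifies.
Product B: score 586 < 680; DTI 38.9% > 36%; LTV 81.7% ≤ 90%; reserves 7.2 ≥ 4 mo → does not qualify.
Product C: score 586 < 600; DTI 38.9% > 38%; LTV 81.7% ≤ 90%; employment 83 ≥ 6 mo; reserves 7.2 ≥ 3 mo → does not qualify.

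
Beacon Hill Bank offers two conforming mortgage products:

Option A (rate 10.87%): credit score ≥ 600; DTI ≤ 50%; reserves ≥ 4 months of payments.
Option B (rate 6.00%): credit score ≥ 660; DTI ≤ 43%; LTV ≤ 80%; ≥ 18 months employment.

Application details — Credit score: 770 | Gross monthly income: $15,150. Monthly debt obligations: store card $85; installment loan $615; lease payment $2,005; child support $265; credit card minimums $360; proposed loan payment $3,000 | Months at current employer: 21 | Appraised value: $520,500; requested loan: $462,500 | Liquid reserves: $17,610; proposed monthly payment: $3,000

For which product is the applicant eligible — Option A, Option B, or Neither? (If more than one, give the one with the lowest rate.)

Option A

Total debts = (85 + 615 + 2,005 + 265 + 360 + 3,000) = 6,330; DTI = 6,330/15,150 = 41.8%.
LTV = 462,500/520,500 = 88.9%.
Reserves = 17,610/3,000 = 5.9 months.
Option A: score 770 ≥ 600; DTI 41.8% ≤ 50%; reserves 5.9 ≥ 4 mo → qualifies.
Option B: score 770 ≥ 660; DTI 41.8% ≤ 43%; LTV 88.9% > 80%; employment 21 ≥ 18 mo → does not qualify.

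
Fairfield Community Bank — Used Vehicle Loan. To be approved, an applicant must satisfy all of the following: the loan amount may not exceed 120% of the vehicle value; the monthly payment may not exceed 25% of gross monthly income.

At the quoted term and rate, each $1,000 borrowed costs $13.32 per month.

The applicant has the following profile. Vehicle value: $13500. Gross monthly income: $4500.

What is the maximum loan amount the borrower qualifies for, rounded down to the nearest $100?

$16,200

Payment cap: 25% × $4,500 = $1,125/month.
At $13.32 per $1,000, that supports 1,125/13.32 × 1,000 ≈ $84,459 → $84,400.
LTV cap: 120% × $13,500 = $16,200 → $16,200.
Binding constraint: loan-to-value.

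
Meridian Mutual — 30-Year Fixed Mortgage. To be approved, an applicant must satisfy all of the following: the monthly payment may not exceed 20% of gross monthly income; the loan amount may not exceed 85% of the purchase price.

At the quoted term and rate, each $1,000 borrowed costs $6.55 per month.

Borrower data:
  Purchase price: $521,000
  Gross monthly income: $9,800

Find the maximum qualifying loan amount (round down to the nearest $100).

Payment cap: 20% × $9,800 = $1,960/month.
At $6.55 per $1,000, that supports 1,960/6.55 × 1,000 ≈ $299,236 → $299,200.
LTV cap: 85% × $521,000 = $442,850 → $442,800.
Binding constraint: payment-to-income.

$299,200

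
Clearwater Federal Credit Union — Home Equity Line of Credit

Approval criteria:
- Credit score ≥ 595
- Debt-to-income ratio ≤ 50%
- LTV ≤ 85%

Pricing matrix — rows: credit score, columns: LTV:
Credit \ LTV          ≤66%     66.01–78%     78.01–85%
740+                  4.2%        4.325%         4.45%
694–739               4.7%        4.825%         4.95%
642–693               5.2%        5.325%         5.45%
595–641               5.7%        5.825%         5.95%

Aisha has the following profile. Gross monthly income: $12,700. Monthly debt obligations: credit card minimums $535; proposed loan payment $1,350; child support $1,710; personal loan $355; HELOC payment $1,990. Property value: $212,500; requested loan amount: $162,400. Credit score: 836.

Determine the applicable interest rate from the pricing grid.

Credit score 836 ≥ 595; Total monthly debts = (535 + 1,350 + 1,710 + 355 + 1,990) = 5,940. DTI: 5,940 ÷ 12,700 = 46.8%, within the 50% cap
LTV = 162,400/212,500 = 76.4% ≤ 85%
Score 836 is in the 740+ band; LTV 76.4% is in the 66.01–78% band → 4.325%.

4.325%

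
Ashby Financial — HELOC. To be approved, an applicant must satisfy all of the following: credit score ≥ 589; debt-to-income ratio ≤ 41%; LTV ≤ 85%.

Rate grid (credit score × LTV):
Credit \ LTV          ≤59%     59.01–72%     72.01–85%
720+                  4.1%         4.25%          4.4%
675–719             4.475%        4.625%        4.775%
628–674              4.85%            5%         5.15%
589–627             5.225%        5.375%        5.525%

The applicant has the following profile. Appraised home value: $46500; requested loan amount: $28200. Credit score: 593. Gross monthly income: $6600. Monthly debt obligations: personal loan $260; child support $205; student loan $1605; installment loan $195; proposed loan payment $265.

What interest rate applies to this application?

Credit score 593 ≥ 589; Total monthly debts = (260 + 205 + 1,605 + 195 + 265) = 2,530. Debt-to-income = 2,530/6,600 = 38.3% — meets 41% limit
Loan-to-value = 28,200/46,500 = 60.6% — pass (85% max)
Row: 593 falls in 589–627. Column: 60.6% falls in 59.01–72%. Rate = 5.375%.

5.375%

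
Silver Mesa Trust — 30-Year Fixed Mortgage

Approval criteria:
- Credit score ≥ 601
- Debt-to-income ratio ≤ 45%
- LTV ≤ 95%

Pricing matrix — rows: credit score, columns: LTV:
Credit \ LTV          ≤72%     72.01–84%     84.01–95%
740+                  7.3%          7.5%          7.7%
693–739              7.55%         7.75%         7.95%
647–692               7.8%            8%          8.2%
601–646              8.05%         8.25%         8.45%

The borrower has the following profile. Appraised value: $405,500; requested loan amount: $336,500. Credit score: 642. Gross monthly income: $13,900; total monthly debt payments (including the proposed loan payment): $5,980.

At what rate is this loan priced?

8.25%

Credit score 642 ≥ 601; Debt-to-income = 5,980/13,900 = 43% — meets 45% limit
Loan-to-value = 336,500/405,500 = 83% — pass (95% max)
Row: 642 falls in 601–646. Column: 83% falls in 72.01–84%. Rate = 8.25%.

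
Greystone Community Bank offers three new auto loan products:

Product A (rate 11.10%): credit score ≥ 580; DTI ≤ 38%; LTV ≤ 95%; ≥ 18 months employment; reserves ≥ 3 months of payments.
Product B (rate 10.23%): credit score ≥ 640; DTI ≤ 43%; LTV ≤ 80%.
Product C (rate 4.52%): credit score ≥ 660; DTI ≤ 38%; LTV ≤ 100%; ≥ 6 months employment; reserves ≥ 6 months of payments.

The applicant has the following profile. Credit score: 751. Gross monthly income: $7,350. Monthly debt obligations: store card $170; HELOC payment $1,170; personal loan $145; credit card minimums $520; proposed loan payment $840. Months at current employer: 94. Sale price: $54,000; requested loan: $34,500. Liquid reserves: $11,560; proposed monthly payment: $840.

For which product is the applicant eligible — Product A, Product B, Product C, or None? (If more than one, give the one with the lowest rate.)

Total debts = (170 + 1,170 + 145 + 520 + 840) = 2,845; DTI = 2,845/7,350 = 38.7%.
LTV = 34,500/54,000 = 63.9%.
Reserves = 11,560/840 = 13.8 months.
Product A: score 751 ≥ 580; DTI 38.7% > 38%; LTV 63.9% ≤ 95%; employment 94 ≥ 18 mo; reserves 13.8 ≥ 3 mo → does not qualify.
Product B: score 751 ≥ 640; DTI 38.7% ≤ 43%; LTV 63.9% ≤ 80% → qualifies.
Product C: score 751 ≥ 660; DTI 38.7% > 38%; LTV 63.9% ≤ 100%; employment 94 ≥ 6 mo; reserves 13.8 ≥ 6 mo → does not qualify.

Product B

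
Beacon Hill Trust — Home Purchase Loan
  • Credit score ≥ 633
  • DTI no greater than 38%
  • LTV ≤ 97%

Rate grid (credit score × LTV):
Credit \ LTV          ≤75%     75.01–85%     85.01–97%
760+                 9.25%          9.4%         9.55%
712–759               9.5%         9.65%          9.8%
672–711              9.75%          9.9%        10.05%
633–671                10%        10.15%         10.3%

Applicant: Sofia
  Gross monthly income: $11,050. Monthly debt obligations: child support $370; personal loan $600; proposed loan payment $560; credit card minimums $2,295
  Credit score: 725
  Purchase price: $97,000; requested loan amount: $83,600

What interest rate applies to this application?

9.8%

Credit score 725 ≥ 633; Total monthly debts = (370 + 600 + 560 + 2,295) = 3,825. DTI = 3,825/11,050 = 34.6% ≤ 38%
Loan-to-value = 83,600/97,000 = 86.2% — pass (97% max)
Credit 725 → row 712–759; LTV 86.2% → column 85.01–97%. Grid cell → 9.8%.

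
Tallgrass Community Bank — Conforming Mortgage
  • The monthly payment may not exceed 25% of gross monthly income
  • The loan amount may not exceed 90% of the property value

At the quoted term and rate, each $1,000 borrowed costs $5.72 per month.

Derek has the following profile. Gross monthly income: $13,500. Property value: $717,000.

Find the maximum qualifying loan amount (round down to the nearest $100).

Payment cap: 25% × $13,500 = $3,375/month.
At $5.72 per $1,000, that supports 3,375/5.72 × 1,000 ≈ $590,034 → $590,000.
LTV cap: 90% × $717,000 = $645,300 → $645,300.
Binding constraint: payment-to-income.

$590,000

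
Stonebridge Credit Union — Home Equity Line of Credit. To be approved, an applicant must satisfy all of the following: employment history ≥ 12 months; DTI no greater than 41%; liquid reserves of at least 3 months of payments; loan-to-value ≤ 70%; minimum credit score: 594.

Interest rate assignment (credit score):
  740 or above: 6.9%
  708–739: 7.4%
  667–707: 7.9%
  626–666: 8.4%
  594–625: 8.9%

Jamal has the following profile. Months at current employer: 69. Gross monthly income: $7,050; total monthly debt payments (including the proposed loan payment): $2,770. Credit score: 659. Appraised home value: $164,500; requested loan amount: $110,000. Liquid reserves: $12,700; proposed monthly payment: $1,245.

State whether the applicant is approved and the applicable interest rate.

Credit score 659 ≥ 594 (meets minimum)
Debt-to-income = 2,770/7,050 = 39.3% — meets 41% limit
LTV = 110,000/164,500 = 66.9% ≤ 70%
Employment 69 ≥ 12 months
Reserves = 12,700/1,245 = 10.2 months ≥ 3
All requirements met. Score 659 falls in the 626–666 tier → 8.4%.

Approved at 8.4%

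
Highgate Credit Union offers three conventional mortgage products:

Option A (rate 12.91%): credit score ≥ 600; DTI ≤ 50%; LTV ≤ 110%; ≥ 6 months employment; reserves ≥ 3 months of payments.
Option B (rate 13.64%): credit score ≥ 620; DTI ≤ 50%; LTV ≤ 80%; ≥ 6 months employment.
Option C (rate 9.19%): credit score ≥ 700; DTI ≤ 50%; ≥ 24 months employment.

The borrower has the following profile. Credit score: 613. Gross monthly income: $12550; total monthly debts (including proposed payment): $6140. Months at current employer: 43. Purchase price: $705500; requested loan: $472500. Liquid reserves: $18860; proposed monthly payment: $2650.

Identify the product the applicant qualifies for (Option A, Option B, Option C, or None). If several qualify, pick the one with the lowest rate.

Option A

DTI = 6,140/12,550 = 48.9%.
LTV = 472,500/705,500 = 67%.
Reserves = 18,860/2,650 = 7.1 months.
Option A: score 613 ≥ 600; DTI 48.9% ≤ 50%; LTV 67% ≤ 110%; employment 43 ≥ 6 mo; reserves 7.1 ≥ 3 mo → qualifies.
Option B: score 613 < 620; DTI 48.9% ≤ 50%; LTV 67% ≤ 80%; employment 43 ≥ 6 mo → does not qualify.
Option C: score 613 < 700; DTI 48.9% ≤ 50%; employment 43 ≥ 24 mo → does not qualify.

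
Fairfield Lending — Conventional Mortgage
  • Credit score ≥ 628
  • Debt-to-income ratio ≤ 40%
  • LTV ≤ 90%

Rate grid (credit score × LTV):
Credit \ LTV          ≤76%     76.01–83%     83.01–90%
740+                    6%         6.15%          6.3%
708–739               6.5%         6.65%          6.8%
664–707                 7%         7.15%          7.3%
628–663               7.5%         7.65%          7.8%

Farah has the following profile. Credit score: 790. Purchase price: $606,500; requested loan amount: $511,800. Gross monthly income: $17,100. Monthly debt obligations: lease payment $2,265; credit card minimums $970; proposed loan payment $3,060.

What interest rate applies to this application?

Credit score 790 ≥ 628; Total monthly debts = (2,265 + 970 + 3,060) = 6,295. DTI = 6,295/17,100 = 36.8% ≤ 40%
LTV = 511,800/606,500 = 84.4% ≤ 90%
Row: 790 falls in 740+. Column: 84.4% falls in 83.01–90%. Rate = 6.3%.

6.3%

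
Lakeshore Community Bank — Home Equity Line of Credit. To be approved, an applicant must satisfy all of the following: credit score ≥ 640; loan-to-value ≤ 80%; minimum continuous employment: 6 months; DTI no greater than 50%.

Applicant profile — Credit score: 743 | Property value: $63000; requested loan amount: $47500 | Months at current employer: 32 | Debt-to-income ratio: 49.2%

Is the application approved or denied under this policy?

Credit score 743 ≥ 640 (meets)
LTV = 47,500/63,000 = 75.4% ≤ 80%
Employment 32 ≥ 6 months
Debt-to-income 49.2% vs 50% cap — pass
All criteria satisfied.

Approved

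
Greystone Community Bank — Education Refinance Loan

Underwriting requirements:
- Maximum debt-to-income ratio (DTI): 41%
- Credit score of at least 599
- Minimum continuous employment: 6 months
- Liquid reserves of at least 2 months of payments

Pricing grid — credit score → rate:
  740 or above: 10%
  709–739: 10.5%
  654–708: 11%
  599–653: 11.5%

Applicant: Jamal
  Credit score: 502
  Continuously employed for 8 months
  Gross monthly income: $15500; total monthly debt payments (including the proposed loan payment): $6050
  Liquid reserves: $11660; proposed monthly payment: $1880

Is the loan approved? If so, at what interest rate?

Credit score 502 < 599 (below minimum)
Debt-to-income = 6,050/15,500 = 39% — meets 41% limit
Reserves: 11,660 ÷ 1,880 = 6.2 months (meets 2-month minimum)
Employment 8 ≥ 6 months
Not all requirements met → denied.

Denied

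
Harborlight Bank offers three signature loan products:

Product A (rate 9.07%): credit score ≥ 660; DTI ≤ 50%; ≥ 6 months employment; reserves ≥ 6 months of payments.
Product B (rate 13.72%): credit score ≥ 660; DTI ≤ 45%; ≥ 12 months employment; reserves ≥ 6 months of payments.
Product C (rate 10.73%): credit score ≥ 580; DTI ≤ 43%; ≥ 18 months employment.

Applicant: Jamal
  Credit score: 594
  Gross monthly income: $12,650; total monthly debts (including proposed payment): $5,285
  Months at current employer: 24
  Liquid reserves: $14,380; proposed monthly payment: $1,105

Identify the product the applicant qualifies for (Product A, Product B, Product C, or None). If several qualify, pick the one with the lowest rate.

Product C

DTI = 5,285/12,650 = 41.8%.
Reserves = 14,380/1,105 = 13.0 months.
Product A: score 594 < 660; DTI 41.8% ≤ 50%; employment 24 ≥ 6 mo; reserves 13.0 ≥ 6 mo → does not qualify.
Product B: score 594 < 660; DTI 41.8% ≤ 45%; employment 24 ≥ 12 mo; reserves 13.0 ≥ 6 mo → does not qualify.
Product C: score 594 ≥ 580; DTI 41.8% ≤ 43%; employment 24 ≥ 18 mo → qualifies.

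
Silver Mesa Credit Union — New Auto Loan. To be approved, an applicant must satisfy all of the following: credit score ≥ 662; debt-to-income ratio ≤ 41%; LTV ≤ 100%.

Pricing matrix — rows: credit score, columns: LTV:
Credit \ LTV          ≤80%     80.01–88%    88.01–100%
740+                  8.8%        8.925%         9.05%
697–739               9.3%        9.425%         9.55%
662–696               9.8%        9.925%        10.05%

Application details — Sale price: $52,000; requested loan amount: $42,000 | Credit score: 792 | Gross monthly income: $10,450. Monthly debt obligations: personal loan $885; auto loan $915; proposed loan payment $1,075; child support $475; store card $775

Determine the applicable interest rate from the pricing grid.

Credit score 792 ≥ 662; Total monthly debts = (885 + 915 + 1,075 + 475 + 775) = 4,125. DTI: 4,125 ÷ 10,450 = 39.5%, within the 41% cap
LTV: 42,000 ÷ 52,000 = 80.8%, within 100% cap
Row: 792 falls in 740+. Column: 80.8% falls in 80.01–88%. Rate = 8.925%.

8.925%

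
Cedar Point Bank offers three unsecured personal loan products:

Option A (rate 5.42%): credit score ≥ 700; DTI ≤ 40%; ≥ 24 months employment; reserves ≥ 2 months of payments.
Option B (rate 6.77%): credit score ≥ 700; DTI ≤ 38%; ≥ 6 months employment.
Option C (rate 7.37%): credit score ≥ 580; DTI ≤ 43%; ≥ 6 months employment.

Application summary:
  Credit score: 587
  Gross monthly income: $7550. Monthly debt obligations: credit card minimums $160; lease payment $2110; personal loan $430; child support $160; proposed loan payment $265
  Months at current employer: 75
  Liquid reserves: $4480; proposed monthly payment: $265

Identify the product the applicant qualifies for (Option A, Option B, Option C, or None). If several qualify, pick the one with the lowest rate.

Option C

Total debts = (160 + 2,110 + 430 + 160 + 265) = 3,125; DTI = 3,125/7,550 = 41.4%.
Reserves = 4,480/265 = 16.9 months.
Option A: score 587 < 700; DTI 41.4% > 40%; employment 75 ≥ 24 mo; reserves 16.9 ≥ 2 mo → does not qualify.
Option B: score 587 < 700; DTI 41.4% > 38%; employment 75 ≥ 6 mo → does not qualify.
Option C: score 587 ≥ 580; DTI 41.4% ≤ 43%; employment 75 ≥ 6 mo → qualifies.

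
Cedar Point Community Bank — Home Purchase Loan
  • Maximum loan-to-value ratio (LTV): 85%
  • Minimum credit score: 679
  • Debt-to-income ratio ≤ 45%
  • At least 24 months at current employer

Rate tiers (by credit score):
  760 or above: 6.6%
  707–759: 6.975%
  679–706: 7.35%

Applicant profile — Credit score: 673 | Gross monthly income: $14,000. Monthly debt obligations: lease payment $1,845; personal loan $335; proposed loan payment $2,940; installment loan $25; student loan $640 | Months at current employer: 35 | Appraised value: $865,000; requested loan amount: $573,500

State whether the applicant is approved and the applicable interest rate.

Credit score 673 < 679 (below minimum)
Total monthly debts = (1,845 + 335 + 2,940 + 25 + 640) = 5,785. DTI = 5,785/14,000 = 41.3% ≤ 45%
LTV: 573,500 ÷ 865,000 = 66.3%, within 85% cap
Employment 35 ≥ 24 months
Not all requirements met → denied.

Denied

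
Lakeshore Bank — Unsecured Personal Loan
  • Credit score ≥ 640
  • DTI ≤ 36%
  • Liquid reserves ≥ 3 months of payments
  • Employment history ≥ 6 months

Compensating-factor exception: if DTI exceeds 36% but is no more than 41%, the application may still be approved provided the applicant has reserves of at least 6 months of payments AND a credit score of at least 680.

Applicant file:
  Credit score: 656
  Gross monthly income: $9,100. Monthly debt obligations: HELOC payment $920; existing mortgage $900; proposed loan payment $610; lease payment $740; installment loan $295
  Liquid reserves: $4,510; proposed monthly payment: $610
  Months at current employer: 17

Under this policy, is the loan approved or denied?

Denied

Credit score 656 ≥ 640 (meets base)
Total debts = (920 + 900 + 610 + 740 + 295) = 3,465. DTI: 3,465 ÷ 9,100 = 38.1%, over the 36% base limit.
Reserves = 4,510/610 = 7.4 months ≥ 3
Employment 17 ≥ 6 months
38.1% falls in the override range (36%–41%), so the compensating-factor test applies.
Reserves 7.4 ≥ 6 months; credit score 656 < 680.
Override conditions not both satisfied; exception does not apply.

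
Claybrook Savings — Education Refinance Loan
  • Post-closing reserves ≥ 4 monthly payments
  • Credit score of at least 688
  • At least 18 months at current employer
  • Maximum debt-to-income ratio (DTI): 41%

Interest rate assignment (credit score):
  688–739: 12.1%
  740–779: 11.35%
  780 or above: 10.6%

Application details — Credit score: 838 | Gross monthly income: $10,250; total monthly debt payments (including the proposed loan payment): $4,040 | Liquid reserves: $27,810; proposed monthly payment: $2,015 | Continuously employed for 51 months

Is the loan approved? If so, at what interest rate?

Credit score 838 ≥ 688 (meets minimum)
Employment 51 ≥ 18 months
Reserves = 27,810/2,015 = 13.8 months ≥ 4
DTI: 4,040 ÷ 10,250 = 39.4%, within the 41% cap
All requirements met. Score 838 falls in the 780 or above tier → 10.6%.

Approved at 10.6%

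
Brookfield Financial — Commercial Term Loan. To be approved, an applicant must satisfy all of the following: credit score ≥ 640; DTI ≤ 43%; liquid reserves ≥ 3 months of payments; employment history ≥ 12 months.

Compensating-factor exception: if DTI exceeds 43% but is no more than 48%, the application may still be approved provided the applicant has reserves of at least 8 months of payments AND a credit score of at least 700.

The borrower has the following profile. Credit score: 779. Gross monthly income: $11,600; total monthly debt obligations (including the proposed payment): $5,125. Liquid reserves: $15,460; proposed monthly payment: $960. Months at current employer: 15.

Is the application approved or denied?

Approved

Credit score 779 ≥ 640 (meets base)
DTI: 5,125 ÷ 11,600 = 44.2%, over the 43% base limit.
Liquid reserves cover 15,460/960 = 16.1 months — ≥ 3 required
Employment 15 ≥ 12 months
DTI 44.2% is within the 43%–48% exception band; checking compensating factors.
Reserves 16.1 ≥ 8 months; credit score 779 ≥ 700.
Both override conditions satisfied; DTI exception granted.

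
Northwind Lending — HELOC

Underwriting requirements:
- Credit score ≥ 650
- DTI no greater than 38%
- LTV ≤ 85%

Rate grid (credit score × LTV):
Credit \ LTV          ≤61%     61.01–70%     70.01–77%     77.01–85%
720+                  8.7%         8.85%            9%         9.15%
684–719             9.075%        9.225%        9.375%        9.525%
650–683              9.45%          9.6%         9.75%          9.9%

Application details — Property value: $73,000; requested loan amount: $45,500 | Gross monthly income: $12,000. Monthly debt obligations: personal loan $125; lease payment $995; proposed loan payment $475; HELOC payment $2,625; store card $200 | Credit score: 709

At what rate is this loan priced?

Credit score 709 ≥ 650; Total monthly debts = (125 + 995 + 475 + 2,625 + 200) = 4,420. DTI: 4,420 ÷ 12,000 = 36.8%, within the 38% cap
LTV: 45,500 ÷ 73,000 = 62.3%, within 85% cap
Row: 709 falls in 684–719. Column: 62.3% falls in 61.01–70%. Rate = 9.225%.

9.225%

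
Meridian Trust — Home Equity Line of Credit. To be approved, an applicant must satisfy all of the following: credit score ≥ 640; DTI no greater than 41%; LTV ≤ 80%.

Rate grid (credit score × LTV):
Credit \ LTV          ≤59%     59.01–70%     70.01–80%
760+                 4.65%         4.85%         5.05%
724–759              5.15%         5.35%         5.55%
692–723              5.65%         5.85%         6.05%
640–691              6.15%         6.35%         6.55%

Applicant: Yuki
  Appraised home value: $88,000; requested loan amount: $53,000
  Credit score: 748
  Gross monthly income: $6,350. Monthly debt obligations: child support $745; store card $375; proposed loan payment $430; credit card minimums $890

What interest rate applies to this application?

Credit score 748 ≥ 640; Total monthly debts = (745 + 375 + 430 + 890) = 2,440. DTI = 2,440/6,350 = 38.4% ≤ 41%
LTV = 53,000/88,000 = 60.2% ≤ 80%
Score 748 is in the 724–759 band; LTV 60.2% is in the 59.01–70% band → 5.35%.

5.35%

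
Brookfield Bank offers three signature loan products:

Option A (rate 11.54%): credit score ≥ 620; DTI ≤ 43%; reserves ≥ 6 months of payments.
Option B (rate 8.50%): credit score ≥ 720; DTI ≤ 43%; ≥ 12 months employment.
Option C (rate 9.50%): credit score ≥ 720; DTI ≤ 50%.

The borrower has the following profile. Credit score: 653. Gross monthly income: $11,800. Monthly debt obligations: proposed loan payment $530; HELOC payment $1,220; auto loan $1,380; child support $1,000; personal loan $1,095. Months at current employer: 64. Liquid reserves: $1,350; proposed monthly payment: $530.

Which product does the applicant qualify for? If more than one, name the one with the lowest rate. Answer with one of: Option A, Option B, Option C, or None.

None

Total debts = (530 + 1,220 + 1,380 + 1,000 + 1,095) = 5,225; DTI = 5,225/11,800 = 44.3%.
Reserves = 1,350/530 = 2.5 months.
Option A: score 653 ≥ 620; DTI 44.3% > 43%; reserves 2.5 < 6 mo → does not qualify.
Option B: score 653 < 720; DTI 44.3% > 43%; employment 64 ≥ 12 mo → does not qualify.
Option C: score 653 < 720; DTI 44.3% ≤ 50% → does not qualify.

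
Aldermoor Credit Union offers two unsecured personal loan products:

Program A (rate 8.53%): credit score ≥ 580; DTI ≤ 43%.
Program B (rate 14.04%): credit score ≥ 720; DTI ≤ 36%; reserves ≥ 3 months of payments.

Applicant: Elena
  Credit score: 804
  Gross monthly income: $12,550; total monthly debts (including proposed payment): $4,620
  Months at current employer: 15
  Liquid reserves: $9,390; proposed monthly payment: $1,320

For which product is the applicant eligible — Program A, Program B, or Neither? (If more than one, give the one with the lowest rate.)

DTI = 4,620/12,550 = 36.8%.
Reserves = 9,390/1,320 = 7.1 months.
Program A: score 804 ≥ 580; DTI 36.8% ≤ 43% → qualifies.
Program B: score 804 ≥ 720; DTI 36.8% > 36%; reserves 7.1 ≥ 3 mo → does not qualify.

Program A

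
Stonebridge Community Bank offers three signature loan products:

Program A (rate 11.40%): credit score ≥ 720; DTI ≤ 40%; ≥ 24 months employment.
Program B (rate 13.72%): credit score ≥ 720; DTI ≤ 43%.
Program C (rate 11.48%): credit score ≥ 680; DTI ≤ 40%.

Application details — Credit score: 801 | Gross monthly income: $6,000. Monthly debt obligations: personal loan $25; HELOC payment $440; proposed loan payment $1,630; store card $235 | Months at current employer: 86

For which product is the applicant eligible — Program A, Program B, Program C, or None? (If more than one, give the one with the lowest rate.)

Total debts = (25 + 440 + 1,630 + 235) = 2,330; DTI = 2,330/6,000 = 38.8%.
Program A: score 801 ≥ 720; DTI 38.8% ≤ 40%; employment 86 ≥ 24 mo → qualifies.
Program B: score 801 ≥ 720; DTI 38.8% ≤ 43% → qualifies.
Program C: score 801 ≥ 680; DTI 38.8% ≤ 40% → qualifies.
Qualifying: Program A, Program B, Program C. Lowest rate is 11.40% → Program A.

Program A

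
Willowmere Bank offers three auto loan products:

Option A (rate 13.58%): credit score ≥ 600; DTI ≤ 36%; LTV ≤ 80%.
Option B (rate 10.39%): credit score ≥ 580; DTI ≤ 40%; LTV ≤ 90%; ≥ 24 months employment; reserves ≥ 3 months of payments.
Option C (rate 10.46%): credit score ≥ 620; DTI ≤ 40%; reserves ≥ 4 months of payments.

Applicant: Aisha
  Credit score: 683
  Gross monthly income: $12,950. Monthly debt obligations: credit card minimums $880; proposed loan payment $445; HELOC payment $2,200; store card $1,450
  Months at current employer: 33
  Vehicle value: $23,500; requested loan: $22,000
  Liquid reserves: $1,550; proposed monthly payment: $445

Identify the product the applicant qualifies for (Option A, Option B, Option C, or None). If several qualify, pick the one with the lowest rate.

Total debts = (880 + 445 + 2,200 + 1,450) = 4,975; DTI = 4,975/12,950 = 38.4%.
LTV = 22,000/23,500 = 93.6%.
Reserves = 1,550/445 = 3.5 months.
Option A: score 683 ≥ 600; DTI 38.4% > 36%; LTV 93.6% > 80% → does not qualify.
Option B: score 683 ≥ 580; DTI 38.4% ≤ 40%; LTV 93.6% > 90%; employment 33 ≥ 24 mo; reserves 3.5 ≥ 3 mo → does not qualify.
Option C: score 683 ≥ 620; DTI 38.4% ≤ 40%; reserves 3.5 < 4 mo → does not qualify.

None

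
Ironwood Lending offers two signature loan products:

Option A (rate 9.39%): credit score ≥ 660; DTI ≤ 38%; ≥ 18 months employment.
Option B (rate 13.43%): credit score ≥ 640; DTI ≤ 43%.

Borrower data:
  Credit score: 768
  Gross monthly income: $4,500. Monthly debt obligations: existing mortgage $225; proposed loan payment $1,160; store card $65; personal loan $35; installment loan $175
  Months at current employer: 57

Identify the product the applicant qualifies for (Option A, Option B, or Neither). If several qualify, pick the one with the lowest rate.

Total debts = (225 + 1,160 + 65 + 35 + 175) = 1,660; DTI = 1,660/4,500 = 36.9%.
Option A: score 768 ≥ 660; DTI 36.9% ≤ 38%; employment 57 ≥ 18 mo → qualifies.
Option B: score 768 ≥ 640; DTI 36.9% ≤ 43% → qualifies.
Qualifying: Option A, Option B. Lowest rate is 9.39% → Option A.

Option A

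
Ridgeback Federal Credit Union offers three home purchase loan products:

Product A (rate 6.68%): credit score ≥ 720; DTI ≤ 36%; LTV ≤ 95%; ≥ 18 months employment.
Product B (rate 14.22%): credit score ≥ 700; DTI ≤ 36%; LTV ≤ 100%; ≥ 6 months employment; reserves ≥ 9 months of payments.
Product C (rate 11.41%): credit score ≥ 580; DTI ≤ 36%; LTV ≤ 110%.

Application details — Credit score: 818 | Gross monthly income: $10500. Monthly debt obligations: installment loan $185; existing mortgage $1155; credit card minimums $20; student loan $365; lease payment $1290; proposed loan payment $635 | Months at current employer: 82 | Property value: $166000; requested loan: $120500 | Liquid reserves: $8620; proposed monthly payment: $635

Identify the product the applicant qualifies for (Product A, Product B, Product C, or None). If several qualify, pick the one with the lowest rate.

Total debts = (185 + 1,155 + 20 + 365 + 1,290 + 635) = 3,650; DTI = 3,650/10,500 = 34.8%.
LTV = 120,500/166,000 = 72.6%.
Reserves = 8,620/635 = 13.6 months.
Product A: score 818 ≥ 720; DTI 34.8% ≤ 36%; LTV 72.6% ≤ 95%; employment 82 ≥ 18 mo → qualifies.
Product B: score 818 ≥ 700; DTI 34.8% ≤ 36%; LTV 72.6% ≤ 100%; employment 82 ≥ 6 mo; reserves 13.6 ≥ 9 mo → qualifies.
Product C: score 818 ≥ 580; DTI 34.8% ≤ 36%; LTV 72.6% ≤ 110% → qualifies.
Qualifying: Product A, Product B, Product C. Lowest rate is 6.68% → Product A.

Product A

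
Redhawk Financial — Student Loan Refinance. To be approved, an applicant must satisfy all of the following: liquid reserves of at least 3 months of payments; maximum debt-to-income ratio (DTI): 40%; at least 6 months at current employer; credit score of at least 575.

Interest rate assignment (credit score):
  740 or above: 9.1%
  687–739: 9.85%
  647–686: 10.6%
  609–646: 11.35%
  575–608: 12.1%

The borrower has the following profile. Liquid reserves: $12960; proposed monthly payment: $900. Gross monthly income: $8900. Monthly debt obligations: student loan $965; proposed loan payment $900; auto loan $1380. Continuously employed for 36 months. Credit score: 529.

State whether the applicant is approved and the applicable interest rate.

Credit score 529 < 575 (below minimum)
Employment 36 ≥ 6 months
Total monthly debts = (965 + 900 + 1,380) = 3,245. DTI: 3,245 ÷ 8,900 = 36.5%, within the 40% cap
Reserves: 12,960 ÷ 900 = 14.4 months (meets 3-month minimum)
Not all requirements met → denied.

Denied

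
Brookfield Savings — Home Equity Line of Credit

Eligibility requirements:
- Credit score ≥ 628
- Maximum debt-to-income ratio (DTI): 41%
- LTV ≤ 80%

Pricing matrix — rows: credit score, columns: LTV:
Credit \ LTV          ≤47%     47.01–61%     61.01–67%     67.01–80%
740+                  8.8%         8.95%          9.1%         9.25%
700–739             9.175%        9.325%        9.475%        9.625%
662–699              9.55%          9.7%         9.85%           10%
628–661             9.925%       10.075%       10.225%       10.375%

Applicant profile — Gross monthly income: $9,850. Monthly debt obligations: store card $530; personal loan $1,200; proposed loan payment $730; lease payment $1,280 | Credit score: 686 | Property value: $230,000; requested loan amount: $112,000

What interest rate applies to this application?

9.7%

Credit score 686 ≥ 628; Total monthly debts = (530 + 1,200 + 730 + 1,280) = 3,740. DTI: 3,740 ÷ 9,850 = 38%, within the 41% cap
LTV = 112,000/230,000 = 48.7% ≤ 80%
Credit 686 → row 662–699; LTV 48.7% → column 47.01–61%. Grid cell → 9.7%.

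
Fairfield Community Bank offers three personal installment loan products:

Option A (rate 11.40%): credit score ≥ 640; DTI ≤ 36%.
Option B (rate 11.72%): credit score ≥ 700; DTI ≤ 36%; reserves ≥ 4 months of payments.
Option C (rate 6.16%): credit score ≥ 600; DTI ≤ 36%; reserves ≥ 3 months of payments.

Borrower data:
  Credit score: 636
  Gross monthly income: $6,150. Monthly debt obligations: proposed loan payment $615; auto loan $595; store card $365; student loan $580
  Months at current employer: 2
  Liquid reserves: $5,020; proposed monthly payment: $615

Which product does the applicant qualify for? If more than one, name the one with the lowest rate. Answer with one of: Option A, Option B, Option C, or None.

Option C

Total debts = (615 + 595 + 365 + 580) = 2,155; DTI = 2,155/6,150 = 35%.
Reserves = 5,020/615 = 8.2 months.
Option A: score 636 < 640; DTI 35% ≤ 36% → does not qualify.
Option B: score 636 < 700; DTI 35% ≤ 36%; reserves 8.2 ≥ 4 mo → does not qualify.
Option C: score 636 ≥ 600; DTI 35% ≤ 36%; reserves 8.2 ≥ 3 mo → qualifies.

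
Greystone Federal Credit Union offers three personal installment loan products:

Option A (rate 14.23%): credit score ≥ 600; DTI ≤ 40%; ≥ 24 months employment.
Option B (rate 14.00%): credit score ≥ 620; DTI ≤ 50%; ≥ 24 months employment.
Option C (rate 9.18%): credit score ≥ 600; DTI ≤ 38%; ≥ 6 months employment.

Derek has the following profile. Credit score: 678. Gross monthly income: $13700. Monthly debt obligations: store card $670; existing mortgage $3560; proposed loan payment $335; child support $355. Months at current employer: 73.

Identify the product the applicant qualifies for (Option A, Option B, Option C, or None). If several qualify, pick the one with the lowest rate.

Total debts = (670 + 3,560 + 335 + 355) = 4,920; DTI = 4,920/13,700 = 35.9%.
Option A: score 678 ≥ 600; DTI 35.9% ≤ 40%; employment 73 ≥ 24 mo → qualifies.
Option B: score 678 ≥ 620; DTI 35.9% ≤ 50%; employment 73 ≥ 24 mo → qualifies.
Option C: score 678 ≥ 600; DTI 35.9% ≤ 38%; employment 73 ≥ 6 mo → qualifies.
Qualifying: Option A, Option B, Option C. Lowest rate is 9.18% → Option C.

Option C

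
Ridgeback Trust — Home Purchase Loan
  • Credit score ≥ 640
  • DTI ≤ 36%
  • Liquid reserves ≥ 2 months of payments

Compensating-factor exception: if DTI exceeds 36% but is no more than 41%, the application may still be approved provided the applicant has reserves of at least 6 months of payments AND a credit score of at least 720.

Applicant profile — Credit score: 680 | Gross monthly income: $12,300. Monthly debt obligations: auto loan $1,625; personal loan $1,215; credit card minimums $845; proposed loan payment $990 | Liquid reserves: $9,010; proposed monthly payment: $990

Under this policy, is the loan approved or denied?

Credit score 680 ≥ 640 (meets base)
Total debts = (1,625 + 1,215 + 845 + 990) = 4,675. DTI: 4,675 ÷ 12,300 = 38%, over the 36% base limit.
Reserves = 9,010/990 = 9.1 months ≥ 2
DTI 38% is within the 36%–41% exception band; checking compensating factors.
Reserves 9.1 ≥ 6 months; credit score 680 < 720.
Override conditions not both satisfied; exception does not apply.

Denied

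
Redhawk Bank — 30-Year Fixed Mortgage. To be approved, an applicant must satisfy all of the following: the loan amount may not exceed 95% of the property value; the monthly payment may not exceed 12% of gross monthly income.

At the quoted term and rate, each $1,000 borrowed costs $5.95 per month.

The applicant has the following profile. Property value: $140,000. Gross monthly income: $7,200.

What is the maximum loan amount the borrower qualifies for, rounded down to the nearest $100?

Payment cap: 12% × $7,200 = $864/month.
At $5.95 per $1,000, that supports 864/5.95 × 1,000 ≈ $145,210 → $145,200.
LTV cap: 95% × $140,000 = $133,000 → $133,000.
Binding constraint: loan-to-value.

$133,000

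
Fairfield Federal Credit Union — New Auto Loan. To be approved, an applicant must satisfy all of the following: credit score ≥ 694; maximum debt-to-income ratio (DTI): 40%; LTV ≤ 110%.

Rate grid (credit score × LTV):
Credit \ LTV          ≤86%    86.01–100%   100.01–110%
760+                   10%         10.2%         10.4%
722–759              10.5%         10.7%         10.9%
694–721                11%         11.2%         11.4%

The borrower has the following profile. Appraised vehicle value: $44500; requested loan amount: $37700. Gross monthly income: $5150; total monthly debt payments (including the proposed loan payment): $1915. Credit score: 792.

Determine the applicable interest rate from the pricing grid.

Credit score 792 ≥ 694; DTI: 1,915 ÷ 5,150 = 37.2%, within the 40% cap
LTV: 37,700 ÷ 44,500 = 84.7%, within 110% cap
Row: 792 falls in 760+. Column: 84.7% falls in ≤86%. Rate = 10%.

10%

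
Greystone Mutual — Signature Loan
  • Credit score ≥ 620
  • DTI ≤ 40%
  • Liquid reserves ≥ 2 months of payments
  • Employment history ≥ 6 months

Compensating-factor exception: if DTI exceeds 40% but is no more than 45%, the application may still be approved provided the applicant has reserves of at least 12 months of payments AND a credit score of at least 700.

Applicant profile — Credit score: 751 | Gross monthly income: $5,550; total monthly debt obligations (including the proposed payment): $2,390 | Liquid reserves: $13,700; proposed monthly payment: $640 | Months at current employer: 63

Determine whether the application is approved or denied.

Approved

Credit score 751 ≥ 620 (meets base)
DTI = 2,390/5,550 = 43.1% > 40% — standard DTI limit exceeded.
Liquid reserves cover 13,700/640 = 21.4 months — ≥ 2 required
Employment 63 ≥ 6 months
DTI 43.1% is within the 40%–45% exception band; checking compensating factors.
Reserves 21.4 ≥ 12 months; credit score 751 ≥ 700.
Both override conditions satisfied; DTI exception granted.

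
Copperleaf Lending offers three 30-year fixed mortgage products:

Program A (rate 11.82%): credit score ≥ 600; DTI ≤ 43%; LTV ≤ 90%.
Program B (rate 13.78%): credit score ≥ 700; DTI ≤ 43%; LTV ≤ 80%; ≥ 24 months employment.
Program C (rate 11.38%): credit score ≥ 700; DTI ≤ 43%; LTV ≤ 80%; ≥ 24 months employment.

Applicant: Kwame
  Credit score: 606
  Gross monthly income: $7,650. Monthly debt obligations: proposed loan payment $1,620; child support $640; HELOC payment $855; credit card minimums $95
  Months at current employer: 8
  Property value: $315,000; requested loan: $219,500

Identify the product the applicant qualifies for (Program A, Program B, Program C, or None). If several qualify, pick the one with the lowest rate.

Program A

Total debts = (1,620 + 640 + 855 + 95) = 3,210; DTI = 3,210/7,650 = 42%.
LTV = 219,500/315,000 = 69.7%.
Program A: score 606 ≥ 600; DTI 42% ≤ 43%; LTV 69.7% ≤ 90% → qualifies.
Program B: score 606 < 700; DTI 42% ≤ 43%; LTV 69.7% ≤ 80%; employment 8 < 24 mo → does not qualify.
Program C: score 606 < 700; DTI 42% ≤ 43%; LTV 69.7% ≤ 80%; employment 8 < 24 mo → does not qualify.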